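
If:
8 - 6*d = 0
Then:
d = 4/3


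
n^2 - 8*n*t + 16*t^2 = (n - 4*t)^2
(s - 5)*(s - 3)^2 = s^3 - 11*s^2 + 39*s - 45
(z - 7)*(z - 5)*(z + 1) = z^3 - 11*z^2 + 23*z + 35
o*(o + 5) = o^2 + 5*o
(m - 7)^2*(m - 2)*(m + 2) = m^4 - 14*m^3 + 45*m^2 + 56*m - 196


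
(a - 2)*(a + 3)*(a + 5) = a^3 + 6*a^2 - a - 30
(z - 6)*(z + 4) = z^2 - 2*z - 24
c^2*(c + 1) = c^3 + c^2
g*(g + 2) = g^2 + 2*g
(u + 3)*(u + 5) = u^2 + 8*u + 15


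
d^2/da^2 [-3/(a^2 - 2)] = 6*(-3*a^2 - 2)/(a^2 - 2)^3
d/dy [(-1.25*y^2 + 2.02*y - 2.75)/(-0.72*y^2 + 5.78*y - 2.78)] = (-5.7706*y^2 + 2.99*y + 10.2794)/(0.5184*y^4 - 8.3232*y^3 + 37.4116*y^2 - 32.1368*y + 7.7284)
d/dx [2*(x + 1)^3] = 6*(x + 1)^2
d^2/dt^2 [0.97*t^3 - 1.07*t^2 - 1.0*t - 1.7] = 5.82*t - 2.14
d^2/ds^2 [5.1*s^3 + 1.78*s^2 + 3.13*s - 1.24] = 30.6*s + 3.56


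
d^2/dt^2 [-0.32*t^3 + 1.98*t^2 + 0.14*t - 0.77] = 3.96 - 1.92*t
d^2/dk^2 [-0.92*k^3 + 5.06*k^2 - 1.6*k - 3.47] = 10.12 - 5.52*k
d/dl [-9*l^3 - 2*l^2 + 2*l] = -27*l^2 - 4*l + 2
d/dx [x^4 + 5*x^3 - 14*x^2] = x*(4*x^2 + 15*x - 28)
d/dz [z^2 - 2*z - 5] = 2*z - 2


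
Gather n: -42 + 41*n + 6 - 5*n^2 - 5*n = -5*n^2 + 36*n - 36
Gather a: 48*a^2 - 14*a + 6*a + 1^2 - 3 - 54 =48*a^2 - 8*a - 56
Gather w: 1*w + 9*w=10*w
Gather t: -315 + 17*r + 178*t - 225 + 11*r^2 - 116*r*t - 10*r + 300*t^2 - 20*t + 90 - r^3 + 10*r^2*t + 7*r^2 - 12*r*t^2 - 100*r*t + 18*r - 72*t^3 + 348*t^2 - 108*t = -r^3 + 18*r^2 + 25*r - 72*t^3 + t^2*(648 - 12*r) + t*(10*r^2 - 216*r + 50) - 450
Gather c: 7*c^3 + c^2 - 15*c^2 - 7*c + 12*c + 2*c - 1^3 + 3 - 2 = 7*c^3 - 14*c^2 + 7*c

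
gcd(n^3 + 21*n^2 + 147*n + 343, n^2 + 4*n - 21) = n + 7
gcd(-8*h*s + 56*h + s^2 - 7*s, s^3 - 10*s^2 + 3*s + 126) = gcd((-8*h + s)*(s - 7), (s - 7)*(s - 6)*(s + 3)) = s - 7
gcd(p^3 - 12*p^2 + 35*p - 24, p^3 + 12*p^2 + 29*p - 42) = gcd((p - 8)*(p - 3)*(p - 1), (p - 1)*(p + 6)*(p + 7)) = p - 1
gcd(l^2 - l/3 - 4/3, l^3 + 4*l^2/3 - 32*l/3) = 1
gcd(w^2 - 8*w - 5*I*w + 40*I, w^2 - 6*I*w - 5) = w - 5*I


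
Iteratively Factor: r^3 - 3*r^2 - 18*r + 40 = (r - 2)*(r^2 - r - 20) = (r - 2)*(r + 4)*(r - 5)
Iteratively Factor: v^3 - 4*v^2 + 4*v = (v - 2)*(v^2 - 2*v) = v*(v - 2)*(v - 2)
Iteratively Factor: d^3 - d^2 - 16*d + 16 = (d - 1)*(d^2 - 16) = (d - 1)*(d + 4)*(d - 4)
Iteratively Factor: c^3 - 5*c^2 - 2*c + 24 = (c - 4)*(c^2 - c - 6) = (c - 4)*(c + 2)*(c - 3)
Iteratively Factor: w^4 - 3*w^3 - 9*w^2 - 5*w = (w + 1)*(w^3 - 4*w^2 - 5*w) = (w + 1)^2*(w^2 - 5*w) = w*(w + 1)^2*(w - 5)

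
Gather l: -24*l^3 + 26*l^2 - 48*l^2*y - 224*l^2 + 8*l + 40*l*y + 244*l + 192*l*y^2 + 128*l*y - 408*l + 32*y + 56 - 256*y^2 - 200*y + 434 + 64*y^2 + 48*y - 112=-24*l^3 + l^2*(-48*y - 198) + l*(192*y^2 + 168*y - 156) - 192*y^2 - 120*y + 378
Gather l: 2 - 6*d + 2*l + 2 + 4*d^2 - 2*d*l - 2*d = 4*d^2 - 8*d + l*(2 - 2*d) + 4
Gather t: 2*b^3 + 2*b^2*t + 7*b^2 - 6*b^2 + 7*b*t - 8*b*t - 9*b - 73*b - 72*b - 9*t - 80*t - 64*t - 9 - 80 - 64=2*b^3 + b^2 - 154*b + t*(2*b^2 - b - 153) - 153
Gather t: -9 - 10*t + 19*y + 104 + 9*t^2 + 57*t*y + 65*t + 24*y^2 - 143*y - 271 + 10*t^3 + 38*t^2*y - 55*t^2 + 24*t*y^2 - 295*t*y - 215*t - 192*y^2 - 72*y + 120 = 10*t^3 + t^2*(38*y - 46) + t*(24*y^2 - 238*y - 160) - 168*y^2 - 196*y - 56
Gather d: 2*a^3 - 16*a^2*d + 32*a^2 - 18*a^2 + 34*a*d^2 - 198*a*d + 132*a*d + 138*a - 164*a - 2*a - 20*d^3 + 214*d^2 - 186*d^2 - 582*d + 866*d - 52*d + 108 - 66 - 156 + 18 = 2*a^3 + 14*a^2 - 28*a - 20*d^3 + d^2*(34*a + 28) + d*(-16*a^2 - 66*a + 232) - 96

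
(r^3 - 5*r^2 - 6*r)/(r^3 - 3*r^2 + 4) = r*(r - 6)/(r^2 - 4*r + 4)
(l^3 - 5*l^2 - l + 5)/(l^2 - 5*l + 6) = (l^3 - 5*l^2 - l + 5)/(l^2 - 5*l + 6)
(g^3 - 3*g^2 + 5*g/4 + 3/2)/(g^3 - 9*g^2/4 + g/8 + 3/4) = 2*(2*g - 3)/(4*g - 3)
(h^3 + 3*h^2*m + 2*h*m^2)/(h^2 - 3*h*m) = (h^2 + 3*h*m + 2*m^2)/(h - 3*m)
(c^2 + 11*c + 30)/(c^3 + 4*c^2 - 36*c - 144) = (c + 5)/(c^2 - 2*c - 24)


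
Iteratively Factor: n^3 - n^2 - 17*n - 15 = (n + 3)*(n^2 - 4*n - 5) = (n - 5)*(n + 3)*(n + 1)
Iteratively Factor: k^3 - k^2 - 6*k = (k + 2)*(k^2 - 3*k) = (k - 3)*(k + 2)*(k)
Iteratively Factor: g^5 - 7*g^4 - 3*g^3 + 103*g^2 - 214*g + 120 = (g - 5)*(g^4 - 2*g^3 - 13*g^2 + 38*g - 24) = (g - 5)*(g - 2)*(g^3 - 13*g + 12) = (g - 5)*(g - 2)*(g - 1)*(g^2 + g - 12) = (g - 5)*(g - 3)*(g - 2)*(g - 1)*(g + 4)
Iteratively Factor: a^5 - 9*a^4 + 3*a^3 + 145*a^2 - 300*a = (a)*(a^4 - 9*a^3 + 3*a^2 + 145*a - 300) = a*(a - 5)*(a^3 - 4*a^2 - 17*a + 60) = a*(a - 5)*(a + 4)*(a^2 - 8*a + 15) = a*(a - 5)*(a - 3)*(a + 4)*(a - 5)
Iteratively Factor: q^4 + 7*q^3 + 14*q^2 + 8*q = (q)*(q^3 + 7*q^2 + 14*q + 8) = q*(q + 2)*(q^2 + 5*q + 4) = q*(q + 1)*(q + 2)*(q + 4)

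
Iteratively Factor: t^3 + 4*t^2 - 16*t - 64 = (t + 4)*(t^2 - 16) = (t + 4)^2*(t - 4)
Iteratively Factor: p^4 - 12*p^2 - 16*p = (p + 2)*(p^3 - 2*p^2 - 8*p) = (p - 4)*(p + 2)*(p^2 + 2*p) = (p - 4)*(p + 2)^2*(p)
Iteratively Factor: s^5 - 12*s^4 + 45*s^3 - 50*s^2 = (s)*(s^4 - 12*s^3 + 45*s^2 - 50*s) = s*(s - 5)*(s^3 - 7*s^2 + 10*s) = s*(s - 5)^2*(s^2 - 2*s) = s^2*(s - 5)^2*(s - 2)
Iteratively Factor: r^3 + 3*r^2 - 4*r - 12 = (r + 3)*(r^2 - 4) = (r + 2)*(r + 3)*(r - 2)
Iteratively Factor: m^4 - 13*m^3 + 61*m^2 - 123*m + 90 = (m - 5)*(m^3 - 8*m^2 + 21*m - 18) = (m - 5)*(m - 2)*(m^2 - 6*m + 9) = (m - 5)*(m - 3)*(m - 2)*(m - 3)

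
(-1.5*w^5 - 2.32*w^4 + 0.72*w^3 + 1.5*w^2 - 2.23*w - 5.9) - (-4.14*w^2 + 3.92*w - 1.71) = -1.5*w^5 - 2.32*w^4 + 0.72*w^3 + 5.64*w^2 - 6.15*w - 4.19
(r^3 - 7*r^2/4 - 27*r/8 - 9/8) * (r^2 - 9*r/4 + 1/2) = r^5 - 4*r^4 + 17*r^3/16 + 179*r^2/32 + 27*r/32 - 9/16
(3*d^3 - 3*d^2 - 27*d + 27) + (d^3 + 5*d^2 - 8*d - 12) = 4*d^3 + 2*d^2 - 35*d + 15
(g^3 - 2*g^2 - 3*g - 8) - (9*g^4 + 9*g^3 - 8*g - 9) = -9*g^4 - 8*g^3 - 2*g^2 + 5*g + 1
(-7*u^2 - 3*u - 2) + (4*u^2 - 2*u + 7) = -3*u^2 - 5*u + 5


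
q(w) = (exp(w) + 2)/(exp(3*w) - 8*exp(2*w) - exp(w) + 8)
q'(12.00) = 0.00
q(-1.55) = 0.30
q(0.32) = -0.57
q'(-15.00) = 0.00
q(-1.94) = 0.28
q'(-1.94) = 0.04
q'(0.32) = 2.06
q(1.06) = -0.13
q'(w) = (exp(w) + 2)*(-3*exp(3*w) + 16*exp(2*w) + exp(w))/(exp(3*w) - 8*exp(2*w) - exp(w) + 8)^2 + exp(w)/(exp(3*w) - 8*exp(2*w) - exp(w) + 8) = ((exp(w) + 2)*(-3*exp(2*w) + 16*exp(w) + 1) + exp(3*w) - 8*exp(2*w) - exp(w) + 8)*exp(w)/(exp(3*w) - 8*exp(2*w) - exp(w) + 8)^2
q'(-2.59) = 0.01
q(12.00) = 0.00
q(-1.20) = 0.33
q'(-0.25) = 3.39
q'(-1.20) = 0.12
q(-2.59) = 0.26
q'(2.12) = -12.03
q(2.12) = 0.46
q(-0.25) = 0.98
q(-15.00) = 0.25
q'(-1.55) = 0.06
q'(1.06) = 0.15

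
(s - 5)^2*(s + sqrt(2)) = s^3 - 10*s^2 + sqrt(2)*s^2 - 10*sqrt(2)*s + 25*s + 25*sqrt(2)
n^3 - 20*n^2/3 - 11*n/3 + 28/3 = (n - 7)*(n - 1)*(n + 4/3)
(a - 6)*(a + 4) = a^2 - 2*a - 24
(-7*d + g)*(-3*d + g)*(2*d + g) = 42*d^3 + d^2*g - 8*d*g^2 + g^3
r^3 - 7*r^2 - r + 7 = (r - 7)*(r - 1)*(r + 1)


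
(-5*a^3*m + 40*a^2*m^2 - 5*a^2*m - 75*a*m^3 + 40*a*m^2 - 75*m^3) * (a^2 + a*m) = -5*a^5*m + 35*a^4*m^2 - 5*a^4*m - 35*a^3*m^3 + 35*a^3*m^2 - 75*a^2*m^4 - 35*a^2*m^3 - 75*a*m^4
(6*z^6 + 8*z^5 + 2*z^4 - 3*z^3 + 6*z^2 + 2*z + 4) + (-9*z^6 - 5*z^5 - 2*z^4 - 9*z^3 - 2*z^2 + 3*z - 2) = -3*z^6 + 3*z^5 - 12*z^3 + 4*z^2 + 5*z + 2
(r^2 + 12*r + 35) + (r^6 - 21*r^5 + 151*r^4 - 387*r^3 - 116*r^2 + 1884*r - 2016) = r^6 - 21*r^5 + 151*r^4 - 387*r^3 - 115*r^2 + 1896*r - 1981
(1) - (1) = 0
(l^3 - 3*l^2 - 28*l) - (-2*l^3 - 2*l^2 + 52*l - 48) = 3*l^3 - l^2 - 80*l + 48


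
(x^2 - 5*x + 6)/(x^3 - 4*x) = (x - 3)/(x*(x + 2))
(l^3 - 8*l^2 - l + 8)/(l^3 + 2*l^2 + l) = (l^2 - 9*l + 8)/(l*(l + 1))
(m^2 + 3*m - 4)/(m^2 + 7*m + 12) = (m - 1)/(m + 3)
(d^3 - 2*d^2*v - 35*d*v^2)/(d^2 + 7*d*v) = (d^2 - 2*d*v - 35*v^2)/(d + 7*v)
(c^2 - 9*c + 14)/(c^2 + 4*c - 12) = (c - 7)/(c + 6)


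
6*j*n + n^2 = n*(6*j + n)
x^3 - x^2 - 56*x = x*(x - 8)*(x + 7)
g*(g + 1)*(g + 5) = g^3 + 6*g^2 + 5*g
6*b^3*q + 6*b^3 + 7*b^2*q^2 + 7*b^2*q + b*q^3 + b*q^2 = (b + q)*(6*b + q)*(b*q + b)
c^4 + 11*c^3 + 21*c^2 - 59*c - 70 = (c - 2)*(c + 1)*(c + 5)*(c + 7)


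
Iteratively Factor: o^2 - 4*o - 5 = (o + 1)*(o - 5)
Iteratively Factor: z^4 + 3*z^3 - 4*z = (z + 2)*(z^3 + z^2 - 2*z) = (z - 1)*(z + 2)*(z^2 + 2*z) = (z - 1)*(z + 2)^2*(z)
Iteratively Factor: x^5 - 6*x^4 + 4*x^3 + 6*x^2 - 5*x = (x - 1)*(x^4 - 5*x^3 - x^2 + 5*x) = (x - 1)*(x + 1)*(x^3 - 6*x^2 + 5*x) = (x - 5)*(x - 1)*(x + 1)*(x^2 - x) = (x - 5)*(x - 1)^2*(x + 1)*(x)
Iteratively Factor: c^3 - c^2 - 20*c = (c - 5)*(c^2 + 4*c) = c*(c - 5)*(c + 4)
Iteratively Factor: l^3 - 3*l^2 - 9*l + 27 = (l - 3)*(l^2 - 9) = (l - 3)*(l + 3)*(l - 3)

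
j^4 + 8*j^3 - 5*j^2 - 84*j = j*(j - 3)*(j + 4)*(j + 7)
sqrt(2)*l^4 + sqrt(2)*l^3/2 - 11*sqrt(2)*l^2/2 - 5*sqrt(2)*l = l*(l - 5/2)*(l + 2)*(sqrt(2)*l + sqrt(2))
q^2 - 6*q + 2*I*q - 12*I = (q - 6)*(q + 2*I)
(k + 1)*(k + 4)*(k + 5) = k^3 + 10*k^2 + 29*k + 20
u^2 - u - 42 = (u - 7)*(u + 6)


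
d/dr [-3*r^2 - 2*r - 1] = -6*r - 2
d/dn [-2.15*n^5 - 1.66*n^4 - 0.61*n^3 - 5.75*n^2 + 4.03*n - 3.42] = -10.75*n^4 - 6.64*n^3 - 1.83*n^2 - 11.5*n + 4.03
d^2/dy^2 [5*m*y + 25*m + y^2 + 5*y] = 2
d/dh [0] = 0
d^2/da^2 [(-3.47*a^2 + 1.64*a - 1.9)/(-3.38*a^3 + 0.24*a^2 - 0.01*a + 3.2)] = (79.2853360000001*a^6 - 112.416096*a^5 + 267.754812*a^4 + 500.719392*a^3 - 227.80668*a^2 + 130.83216*a + 68.04262)/(38.614472*a^9 - 8.225568*a^8 + 0.926796*a^7 - 109.736736*a^6 + 15.577782*a^5 - 1.201992*a^4 + 103.879681*a^3 - 7.37376*a^2 + 0.3072*a - 32.768)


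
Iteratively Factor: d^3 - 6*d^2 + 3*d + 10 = (d - 2)*(d^2 - 4*d - 5) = (d - 5)*(d - 2)*(d + 1)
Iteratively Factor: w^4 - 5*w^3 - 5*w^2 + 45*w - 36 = (w - 4)*(w^3 - w^2 - 9*w + 9) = (w - 4)*(w - 3)*(w^2 + 2*w - 3) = (w - 4)*(w - 3)*(w + 3)*(w - 1)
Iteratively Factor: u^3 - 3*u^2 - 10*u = (u)*(u^2 - 3*u - 10) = u*(u + 2)*(u - 5)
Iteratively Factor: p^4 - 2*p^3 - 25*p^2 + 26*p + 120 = (p - 3)*(p^3 + p^2 - 22*p - 40) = (p - 5)*(p - 3)*(p^2 + 6*p + 8) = (p - 5)*(p - 3)*(p + 4)*(p + 2)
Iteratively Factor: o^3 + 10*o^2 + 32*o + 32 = (o + 4)*(o^2 + 6*o + 8) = (o + 2)*(o + 4)*(o + 4)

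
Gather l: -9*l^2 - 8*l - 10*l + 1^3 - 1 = -9*l^2 - 18*l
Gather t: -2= -2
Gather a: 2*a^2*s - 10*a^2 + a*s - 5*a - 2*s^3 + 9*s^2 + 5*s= a^2*(2*s - 10) + a*(s - 5) - 2*s^3 + 9*s^2 + 5*s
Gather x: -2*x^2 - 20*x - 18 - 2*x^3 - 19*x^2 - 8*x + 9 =-2*x^3 - 21*x^2 - 28*x - 9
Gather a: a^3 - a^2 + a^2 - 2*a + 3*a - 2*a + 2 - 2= a^3 - a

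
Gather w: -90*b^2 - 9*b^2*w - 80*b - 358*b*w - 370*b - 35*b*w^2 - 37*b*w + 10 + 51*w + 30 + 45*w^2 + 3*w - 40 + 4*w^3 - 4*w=-90*b^2 - 450*b + 4*w^3 + w^2*(45 - 35*b) + w*(-9*b^2 - 395*b + 50)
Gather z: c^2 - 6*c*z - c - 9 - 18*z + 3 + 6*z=c^2 - c + z*(-6*c - 12) - 6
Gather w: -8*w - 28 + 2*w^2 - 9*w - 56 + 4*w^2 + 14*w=6*w^2 - 3*w - 84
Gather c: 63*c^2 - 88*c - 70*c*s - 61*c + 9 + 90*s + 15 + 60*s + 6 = 63*c^2 + c*(-70*s - 149) + 150*s + 30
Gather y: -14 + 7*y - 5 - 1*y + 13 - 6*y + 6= 0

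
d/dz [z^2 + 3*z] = 2*z + 3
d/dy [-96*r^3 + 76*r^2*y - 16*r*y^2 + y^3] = 76*r^2 - 32*r*y + 3*y^2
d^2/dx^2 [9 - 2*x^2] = -4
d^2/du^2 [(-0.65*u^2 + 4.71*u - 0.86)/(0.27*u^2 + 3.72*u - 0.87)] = (-5.55111512312578e-17*u^4 + 1.992438*u^3 - 1.292274*u^2 + 1.45556999999999*u + 5.296842)/(0.019683*u^6 + 0.813564*u^5 + 11.018835*u^4 + 46.23588*u^3 - 35.505135*u^2 + 8.447004*u - 0.658503)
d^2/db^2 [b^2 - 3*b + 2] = 2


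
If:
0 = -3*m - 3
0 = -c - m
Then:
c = 1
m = -1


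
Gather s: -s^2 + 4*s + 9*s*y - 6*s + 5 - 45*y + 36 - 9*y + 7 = -s^2 + s*(9*y - 2) - 54*y + 48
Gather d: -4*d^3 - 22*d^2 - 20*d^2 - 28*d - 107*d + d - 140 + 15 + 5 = -4*d^3 - 42*d^2 - 134*d - 120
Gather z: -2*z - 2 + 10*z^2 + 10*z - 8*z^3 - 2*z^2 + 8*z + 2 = -8*z^3 + 8*z^2 + 16*z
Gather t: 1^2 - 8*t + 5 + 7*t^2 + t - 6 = 7*t^2 - 7*t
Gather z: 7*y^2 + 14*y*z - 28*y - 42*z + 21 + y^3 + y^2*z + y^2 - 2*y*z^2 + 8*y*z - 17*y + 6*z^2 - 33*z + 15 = y^3 + 8*y^2 - 45*y + z^2*(6 - 2*y) + z*(y^2 + 22*y - 75) + 36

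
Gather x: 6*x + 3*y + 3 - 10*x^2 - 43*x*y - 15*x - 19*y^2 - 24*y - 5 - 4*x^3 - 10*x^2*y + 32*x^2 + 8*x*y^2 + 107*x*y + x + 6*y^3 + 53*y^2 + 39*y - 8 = -4*x^3 + x^2*(22 - 10*y) + x*(8*y^2 + 64*y - 8) + 6*y^3 + 34*y^2 + 18*y - 10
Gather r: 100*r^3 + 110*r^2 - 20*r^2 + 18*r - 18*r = 100*r^3 + 90*r^2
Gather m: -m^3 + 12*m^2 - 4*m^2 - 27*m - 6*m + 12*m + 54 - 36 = -m^3 + 8*m^2 - 21*m + 18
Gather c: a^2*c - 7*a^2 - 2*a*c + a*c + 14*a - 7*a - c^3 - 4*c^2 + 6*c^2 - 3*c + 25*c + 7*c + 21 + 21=-7*a^2 + 7*a - c^3 + 2*c^2 + c*(a^2 - a + 29) + 42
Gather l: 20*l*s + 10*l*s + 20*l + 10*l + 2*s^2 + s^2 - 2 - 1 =l*(30*s + 30) + 3*s^2 - 3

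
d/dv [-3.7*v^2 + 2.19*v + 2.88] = 2.19 - 7.4*v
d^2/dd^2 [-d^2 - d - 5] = -2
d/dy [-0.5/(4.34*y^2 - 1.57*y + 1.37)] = (4.34*y - 0.785)/(4.34*y^2 - 1.57*y + 1.37)^2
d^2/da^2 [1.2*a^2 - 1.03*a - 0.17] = 2.40000000000000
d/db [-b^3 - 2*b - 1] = -3*b^2 - 2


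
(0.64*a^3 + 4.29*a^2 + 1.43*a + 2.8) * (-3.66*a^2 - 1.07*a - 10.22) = -2.3424*a^5 - 16.3862*a^4 - 16.3649*a^3 - 55.6219*a^2 - 17.6106*a - 28.616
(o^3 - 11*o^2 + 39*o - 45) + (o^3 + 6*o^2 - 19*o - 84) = 2*o^3 - 5*o^2 + 20*o - 129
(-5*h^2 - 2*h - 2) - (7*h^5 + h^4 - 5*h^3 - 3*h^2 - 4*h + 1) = -7*h^5 - h^4 + 5*h^3 - 2*h^2 + 2*h - 3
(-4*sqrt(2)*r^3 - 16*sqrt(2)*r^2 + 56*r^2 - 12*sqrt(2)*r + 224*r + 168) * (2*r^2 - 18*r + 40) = -8*sqrt(2)*r^5 + 40*sqrt(2)*r^4 + 112*r^4 - 560*r^3 + 104*sqrt(2)*r^3 - 1456*r^2 - 424*sqrt(2)*r^2 - 480*sqrt(2)*r + 5936*r + 6720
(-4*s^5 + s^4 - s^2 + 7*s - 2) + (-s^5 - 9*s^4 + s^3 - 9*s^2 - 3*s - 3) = -5*s^5 - 8*s^4 + s^3 - 10*s^2 + 4*s - 5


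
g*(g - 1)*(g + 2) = g^3 + g^2 - 2*g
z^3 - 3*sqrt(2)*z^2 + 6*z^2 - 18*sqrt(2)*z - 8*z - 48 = (z + 6)*(z - 4*sqrt(2))*(z + sqrt(2))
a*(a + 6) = a^2 + 6*a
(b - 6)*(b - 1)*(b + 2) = b^3 - 5*b^2 - 8*b + 12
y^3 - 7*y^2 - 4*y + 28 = (y - 7)*(y - 2)*(y + 2)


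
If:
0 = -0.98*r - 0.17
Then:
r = -0.17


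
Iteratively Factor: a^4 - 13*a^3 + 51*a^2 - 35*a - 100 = (a + 1)*(a^3 - 14*a^2 + 65*a - 100) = (a - 4)*(a + 1)*(a^2 - 10*a + 25) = (a - 5)*(a - 4)*(a + 1)*(a - 5)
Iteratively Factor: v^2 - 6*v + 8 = (v - 2)*(v - 4)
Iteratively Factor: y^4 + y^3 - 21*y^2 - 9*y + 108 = (y - 3)*(y^3 + 4*y^2 - 9*y - 36) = (y - 3)*(y + 3)*(y^2 + y - 12) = (y - 3)^2*(y + 3)*(y + 4)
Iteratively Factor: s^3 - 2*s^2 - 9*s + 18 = (s - 2)*(s^2 - 9) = (s - 3)*(s - 2)*(s + 3)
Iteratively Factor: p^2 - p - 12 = (p - 4)*(p + 3)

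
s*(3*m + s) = 3*m*s + s^2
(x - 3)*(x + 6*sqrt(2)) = x^2 - 3*x + 6*sqrt(2)*x - 18*sqrt(2)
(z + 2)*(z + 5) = z^2 + 7*z + 10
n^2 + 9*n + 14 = (n + 2)*(n + 7)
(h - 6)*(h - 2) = h^2 - 8*h + 12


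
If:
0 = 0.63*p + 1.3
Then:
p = -2.06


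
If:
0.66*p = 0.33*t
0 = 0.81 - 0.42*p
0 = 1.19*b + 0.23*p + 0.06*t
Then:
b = -0.57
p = 1.93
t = 3.86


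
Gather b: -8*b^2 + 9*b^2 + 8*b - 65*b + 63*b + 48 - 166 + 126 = b^2 + 6*b + 8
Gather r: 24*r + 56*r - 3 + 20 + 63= 80*r + 80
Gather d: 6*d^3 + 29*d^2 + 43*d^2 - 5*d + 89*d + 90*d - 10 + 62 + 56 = 6*d^3 + 72*d^2 + 174*d + 108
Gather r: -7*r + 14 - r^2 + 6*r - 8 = -r^2 - r + 6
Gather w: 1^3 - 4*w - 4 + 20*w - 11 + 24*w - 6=40*w - 20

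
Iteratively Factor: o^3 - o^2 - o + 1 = (o - 1)*(o^2 - 1) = (o - 1)*(o + 1)*(o - 1)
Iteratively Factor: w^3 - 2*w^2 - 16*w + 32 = (w - 2)*(w^2 - 16) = (w - 4)*(w - 2)*(w + 4)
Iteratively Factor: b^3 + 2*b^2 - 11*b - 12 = (b + 1)*(b^2 + b - 12) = (b + 1)*(b + 4)*(b - 3)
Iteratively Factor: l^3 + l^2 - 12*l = (l - 3)*(l^2 + 4*l) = (l - 3)*(l + 4)*(l)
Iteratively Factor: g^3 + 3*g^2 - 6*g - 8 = (g - 2)*(g^2 + 5*g + 4) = (g - 2)*(g + 4)*(g + 1)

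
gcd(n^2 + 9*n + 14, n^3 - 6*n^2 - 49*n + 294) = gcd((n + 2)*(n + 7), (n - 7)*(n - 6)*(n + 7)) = n + 7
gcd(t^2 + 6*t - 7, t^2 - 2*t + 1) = t - 1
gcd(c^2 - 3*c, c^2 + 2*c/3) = c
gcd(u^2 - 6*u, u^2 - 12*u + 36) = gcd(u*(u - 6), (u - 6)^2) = u - 6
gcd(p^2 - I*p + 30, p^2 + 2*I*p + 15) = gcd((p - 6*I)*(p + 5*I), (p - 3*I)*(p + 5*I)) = p + 5*I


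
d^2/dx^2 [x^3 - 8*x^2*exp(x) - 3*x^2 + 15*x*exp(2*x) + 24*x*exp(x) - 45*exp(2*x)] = -8*x^2*exp(x) + 60*x*exp(2*x) - 8*x*exp(x) + 6*x - 120*exp(2*x) + 32*exp(x) - 6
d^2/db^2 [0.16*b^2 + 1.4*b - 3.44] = 0.320000000000000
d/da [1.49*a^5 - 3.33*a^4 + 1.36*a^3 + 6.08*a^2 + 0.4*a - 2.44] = 7.45*a^4 - 13.32*a^3 + 4.08*a^2 + 12.16*a + 0.4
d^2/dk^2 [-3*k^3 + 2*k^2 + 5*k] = 4 - 18*k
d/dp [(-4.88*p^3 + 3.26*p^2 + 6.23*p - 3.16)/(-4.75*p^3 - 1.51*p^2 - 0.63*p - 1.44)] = (1.4210854715202e-14*p^5 + 22.8538*p^4 + 65.3338*p^3 - 16.5949*p^2 - 18.932*p - 10.962)/(22.5625*p^6 + 14.345*p^5 + 8.2651*p^4 + 15.5826*p^3 + 4.7457*p^2 + 1.8144*p + 2.0736)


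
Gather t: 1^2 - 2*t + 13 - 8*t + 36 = 50 - 10*t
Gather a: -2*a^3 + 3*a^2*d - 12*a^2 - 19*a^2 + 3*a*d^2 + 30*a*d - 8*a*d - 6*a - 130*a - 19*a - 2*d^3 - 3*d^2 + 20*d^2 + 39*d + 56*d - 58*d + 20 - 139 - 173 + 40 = -2*a^3 + a^2*(3*d - 31) + a*(3*d^2 + 22*d - 155) - 2*d^3 + 17*d^2 + 37*d - 252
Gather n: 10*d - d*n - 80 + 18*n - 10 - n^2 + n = 10*d - n^2 + n*(19 - d) - 90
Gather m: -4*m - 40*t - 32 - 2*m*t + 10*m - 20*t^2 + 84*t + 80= m*(6 - 2*t) - 20*t^2 + 44*t + 48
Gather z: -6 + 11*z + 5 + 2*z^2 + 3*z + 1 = 2*z^2 + 14*z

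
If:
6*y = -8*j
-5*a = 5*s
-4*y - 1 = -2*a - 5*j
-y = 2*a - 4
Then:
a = 64/35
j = -9/35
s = -64/35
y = 12/35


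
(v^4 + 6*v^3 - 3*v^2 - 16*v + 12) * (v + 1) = v^5 + 7*v^4 + 3*v^3 - 19*v^2 - 4*v + 12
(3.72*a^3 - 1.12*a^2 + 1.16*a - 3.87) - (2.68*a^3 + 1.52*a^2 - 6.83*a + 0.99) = 1.04*a^3 - 2.64*a^2 + 7.99*a - 4.86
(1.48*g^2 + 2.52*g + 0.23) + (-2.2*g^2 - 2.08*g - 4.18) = -0.72*g^2 + 0.44*g - 3.95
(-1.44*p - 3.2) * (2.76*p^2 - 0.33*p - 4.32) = -3.9744*p^3 - 8.3568*p^2 + 7.2768*p + 13.824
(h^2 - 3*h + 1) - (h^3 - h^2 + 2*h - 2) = -h^3 + 2*h^2 - 5*h + 3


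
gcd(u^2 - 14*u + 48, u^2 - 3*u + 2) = 1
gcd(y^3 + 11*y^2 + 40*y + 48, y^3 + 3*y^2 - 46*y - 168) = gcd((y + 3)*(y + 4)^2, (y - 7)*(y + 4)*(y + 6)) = y + 4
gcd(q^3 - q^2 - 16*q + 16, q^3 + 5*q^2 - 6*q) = q - 1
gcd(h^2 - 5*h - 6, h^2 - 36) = h - 6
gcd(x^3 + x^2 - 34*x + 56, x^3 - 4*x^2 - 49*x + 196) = x^2 + 3*x - 28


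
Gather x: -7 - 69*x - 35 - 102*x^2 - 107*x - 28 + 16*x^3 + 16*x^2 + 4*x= 16*x^3 - 86*x^2 - 172*x - 70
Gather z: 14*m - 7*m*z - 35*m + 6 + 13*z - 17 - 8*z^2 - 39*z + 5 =-21*m - 8*z^2 + z*(-7*m - 26) - 6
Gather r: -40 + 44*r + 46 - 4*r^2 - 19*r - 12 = -4*r^2 + 25*r - 6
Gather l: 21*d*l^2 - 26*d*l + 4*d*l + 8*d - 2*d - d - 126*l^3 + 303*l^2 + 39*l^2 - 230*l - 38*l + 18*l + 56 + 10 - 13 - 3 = 5*d - 126*l^3 + l^2*(21*d + 342) + l*(-22*d - 250) + 50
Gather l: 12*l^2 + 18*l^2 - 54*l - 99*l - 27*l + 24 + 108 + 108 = 30*l^2 - 180*l + 240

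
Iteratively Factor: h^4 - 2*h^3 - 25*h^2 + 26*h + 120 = (h + 4)*(h^3 - 6*h^2 - h + 30) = (h - 5)*(h + 4)*(h^2 - h - 6) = (h - 5)*(h - 3)*(h + 4)*(h + 2)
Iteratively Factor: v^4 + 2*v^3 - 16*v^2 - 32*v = (v - 4)*(v^3 + 6*v^2 + 8*v) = (v - 4)*(v + 4)*(v^2 + 2*v) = v*(v - 4)*(v + 4)*(v + 2)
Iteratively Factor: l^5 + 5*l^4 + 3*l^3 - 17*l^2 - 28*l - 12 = (l + 1)*(l^4 + 4*l^3 - l^2 - 16*l - 12) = (l + 1)*(l + 3)*(l^3 + l^2 - 4*l - 4) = (l + 1)*(l + 2)*(l + 3)*(l^2 - l - 2) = (l + 1)^2*(l + 2)*(l + 3)*(l - 2)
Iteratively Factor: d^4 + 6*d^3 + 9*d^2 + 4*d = (d + 1)*(d^3 + 5*d^2 + 4*d) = (d + 1)*(d + 4)*(d^2 + d) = d*(d + 1)*(d + 4)*(d + 1)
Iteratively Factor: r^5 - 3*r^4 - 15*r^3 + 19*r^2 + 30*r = (r - 2)*(r^4 - r^3 - 17*r^2 - 15*r) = (r - 2)*(r + 1)*(r^3 - 2*r^2 - 15*r) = (r - 2)*(r + 1)*(r + 3)*(r^2 - 5*r) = r*(r - 2)*(r + 1)*(r + 3)*(r - 5)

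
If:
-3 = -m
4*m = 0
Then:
No Solution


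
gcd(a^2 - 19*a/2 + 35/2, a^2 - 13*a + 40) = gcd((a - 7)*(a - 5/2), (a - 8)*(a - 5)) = 1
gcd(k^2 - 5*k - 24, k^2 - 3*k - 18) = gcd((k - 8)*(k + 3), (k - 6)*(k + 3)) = k + 3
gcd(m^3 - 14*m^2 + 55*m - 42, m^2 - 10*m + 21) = m - 7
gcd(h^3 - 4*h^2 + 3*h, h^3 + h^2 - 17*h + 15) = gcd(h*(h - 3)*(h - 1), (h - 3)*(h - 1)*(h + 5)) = h^2 - 4*h + 3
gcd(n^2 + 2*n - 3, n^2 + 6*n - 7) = n - 1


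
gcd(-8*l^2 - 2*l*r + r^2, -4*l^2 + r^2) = 2*l + r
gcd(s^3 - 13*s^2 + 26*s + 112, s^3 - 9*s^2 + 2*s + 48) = s^2 - 6*s - 16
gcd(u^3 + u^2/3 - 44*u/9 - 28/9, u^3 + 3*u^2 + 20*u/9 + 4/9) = u^2 + 8*u/3 + 4/3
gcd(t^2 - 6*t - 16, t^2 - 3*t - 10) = t + 2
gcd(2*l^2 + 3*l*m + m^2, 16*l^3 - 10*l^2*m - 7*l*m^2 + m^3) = 2*l + m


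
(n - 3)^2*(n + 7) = n^3 + n^2 - 33*n + 63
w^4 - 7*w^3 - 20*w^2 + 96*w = w*(w - 8)*(w - 3)*(w + 4)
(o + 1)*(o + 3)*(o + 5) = o^3 + 9*o^2 + 23*o + 15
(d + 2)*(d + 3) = d^2 + 5*d + 6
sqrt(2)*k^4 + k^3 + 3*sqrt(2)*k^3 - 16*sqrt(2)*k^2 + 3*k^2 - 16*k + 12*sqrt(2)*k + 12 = (k - 2)*(k - 1)*(k + 6)*(sqrt(2)*k + 1)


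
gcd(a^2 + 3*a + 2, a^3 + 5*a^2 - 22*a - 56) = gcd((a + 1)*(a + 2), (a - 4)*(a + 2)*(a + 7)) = a + 2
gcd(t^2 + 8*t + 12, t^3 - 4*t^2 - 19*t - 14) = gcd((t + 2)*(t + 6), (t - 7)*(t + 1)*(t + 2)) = t + 2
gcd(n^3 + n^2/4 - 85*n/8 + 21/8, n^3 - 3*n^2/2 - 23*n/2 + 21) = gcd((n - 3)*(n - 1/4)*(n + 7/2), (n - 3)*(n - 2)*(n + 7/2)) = n^2 + n/2 - 21/2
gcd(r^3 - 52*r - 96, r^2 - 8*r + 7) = 1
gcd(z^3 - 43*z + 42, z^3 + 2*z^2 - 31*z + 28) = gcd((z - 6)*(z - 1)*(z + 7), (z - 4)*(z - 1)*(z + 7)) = z^2 + 6*z - 7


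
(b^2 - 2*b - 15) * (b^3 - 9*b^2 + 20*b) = b^5 - 11*b^4 + 23*b^3 + 95*b^2 - 300*b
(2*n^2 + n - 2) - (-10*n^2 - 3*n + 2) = 12*n^2 + 4*n - 4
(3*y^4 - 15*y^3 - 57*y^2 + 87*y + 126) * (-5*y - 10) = -15*y^5 + 45*y^4 + 435*y^3 + 135*y^2 - 1500*y - 1260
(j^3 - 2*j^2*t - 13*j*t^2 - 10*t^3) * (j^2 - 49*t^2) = j^5 - 2*j^4*t - 62*j^3*t^2 + 88*j^2*t^3 + 637*j*t^4 + 490*t^5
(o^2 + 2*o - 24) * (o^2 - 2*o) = o^4 - 28*o^2 + 48*o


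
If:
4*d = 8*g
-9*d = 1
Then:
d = -1/9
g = -1/18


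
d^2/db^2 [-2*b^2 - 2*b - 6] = -4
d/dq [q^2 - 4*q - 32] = 2*q - 4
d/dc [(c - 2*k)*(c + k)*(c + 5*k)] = 3*c^2 + 8*c*k - 7*k^2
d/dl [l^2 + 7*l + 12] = 2*l + 7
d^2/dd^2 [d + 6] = 0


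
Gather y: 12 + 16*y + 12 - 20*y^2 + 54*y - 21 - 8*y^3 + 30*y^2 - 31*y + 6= -8*y^3 + 10*y^2 + 39*y + 9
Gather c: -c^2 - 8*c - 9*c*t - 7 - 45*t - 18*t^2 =-c^2 + c*(-9*t - 8) - 18*t^2 - 45*t - 7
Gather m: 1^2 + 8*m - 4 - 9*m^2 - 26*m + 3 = -9*m^2 - 18*m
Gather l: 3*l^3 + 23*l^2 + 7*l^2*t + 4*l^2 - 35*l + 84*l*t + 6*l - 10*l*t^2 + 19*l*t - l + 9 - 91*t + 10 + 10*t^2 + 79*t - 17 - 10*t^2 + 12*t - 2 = 3*l^3 + l^2*(7*t + 27) + l*(-10*t^2 + 103*t - 30)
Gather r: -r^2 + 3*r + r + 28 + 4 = -r^2 + 4*r + 32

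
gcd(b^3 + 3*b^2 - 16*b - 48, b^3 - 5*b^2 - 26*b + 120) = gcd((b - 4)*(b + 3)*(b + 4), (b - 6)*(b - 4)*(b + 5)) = b - 4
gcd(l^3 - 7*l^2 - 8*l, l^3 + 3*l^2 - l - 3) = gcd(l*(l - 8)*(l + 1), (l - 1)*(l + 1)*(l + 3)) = l + 1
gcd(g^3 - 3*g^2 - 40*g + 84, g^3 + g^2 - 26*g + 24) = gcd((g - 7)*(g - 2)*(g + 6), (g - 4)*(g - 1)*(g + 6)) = g + 6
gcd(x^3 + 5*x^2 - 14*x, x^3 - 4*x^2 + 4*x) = x^2 - 2*x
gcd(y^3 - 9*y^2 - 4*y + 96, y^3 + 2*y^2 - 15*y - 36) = y^2 - y - 12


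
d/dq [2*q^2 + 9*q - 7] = 4*q + 9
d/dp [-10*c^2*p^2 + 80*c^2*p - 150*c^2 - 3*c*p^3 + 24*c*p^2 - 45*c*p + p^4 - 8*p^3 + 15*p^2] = -20*c^2*p + 80*c^2 - 9*c*p^2 + 48*c*p - 45*c + 4*p^3 - 24*p^2 + 30*p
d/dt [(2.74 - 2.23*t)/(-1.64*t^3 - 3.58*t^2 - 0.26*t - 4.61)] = (-7.3144*t^3 + 5.4974*t^2 + 19.6184*t + 10.9927)/(2.6896*t^6 + 11.7424*t^5 + 13.6692*t^4 + 16.9824*t^3 + 33.0752*t^2 + 2.3972*t + 21.2521)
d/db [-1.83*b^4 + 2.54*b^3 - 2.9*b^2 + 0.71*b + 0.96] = -7.32*b^3 + 7.62*b^2 - 5.8*b + 0.71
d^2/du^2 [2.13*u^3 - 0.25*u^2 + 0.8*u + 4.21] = 12.78*u - 0.5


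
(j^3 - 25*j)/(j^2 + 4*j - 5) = j*(j - 5)/(j - 1)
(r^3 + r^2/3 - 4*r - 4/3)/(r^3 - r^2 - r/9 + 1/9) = 3*(r^2 - 4)/(3*r^2 - 4*r + 1)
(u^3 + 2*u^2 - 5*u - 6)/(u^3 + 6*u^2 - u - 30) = (u + 1)/(u + 5)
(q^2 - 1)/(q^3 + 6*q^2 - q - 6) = 1/(q + 6)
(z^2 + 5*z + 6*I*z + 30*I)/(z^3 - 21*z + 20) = (z + 6*I)/(z^2 - 5*z + 4)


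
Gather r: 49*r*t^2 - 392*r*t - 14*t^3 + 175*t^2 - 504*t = r*(49*t^2 - 392*t) - 14*t^3 + 175*t^2 - 504*t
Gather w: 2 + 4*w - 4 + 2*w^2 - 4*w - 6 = 2*w^2 - 8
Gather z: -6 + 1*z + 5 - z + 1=0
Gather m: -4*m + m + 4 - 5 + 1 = -3*m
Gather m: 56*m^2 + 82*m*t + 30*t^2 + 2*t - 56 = 56*m^2 + 82*m*t + 30*t^2 + 2*t - 56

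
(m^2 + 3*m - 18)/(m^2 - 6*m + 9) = (m + 6)/(m - 3)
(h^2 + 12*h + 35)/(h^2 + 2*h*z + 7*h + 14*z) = (h + 5)/(h + 2*z)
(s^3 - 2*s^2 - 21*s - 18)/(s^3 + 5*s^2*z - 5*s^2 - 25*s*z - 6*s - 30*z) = (s + 3)/(s + 5*z)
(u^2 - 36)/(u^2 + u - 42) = (u + 6)/(u + 7)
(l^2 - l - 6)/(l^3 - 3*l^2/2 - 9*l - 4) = 2*(l - 3)/(2*l^2 - 7*l - 4)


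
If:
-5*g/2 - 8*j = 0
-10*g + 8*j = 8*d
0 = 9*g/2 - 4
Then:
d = -25/18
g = 8/9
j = -5/18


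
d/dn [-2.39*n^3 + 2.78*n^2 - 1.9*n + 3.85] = -7.17*n^2 + 5.56*n - 1.9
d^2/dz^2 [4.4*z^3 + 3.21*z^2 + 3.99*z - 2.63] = 26.4*z + 6.42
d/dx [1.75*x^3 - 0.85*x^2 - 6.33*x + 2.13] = 5.25*x^2 - 1.7*x - 6.33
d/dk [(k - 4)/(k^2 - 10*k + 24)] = -1/(k^2 - 12*k + 36)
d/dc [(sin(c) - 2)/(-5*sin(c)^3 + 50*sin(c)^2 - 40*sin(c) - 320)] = 2*(sin(c)^3 - 8*sin(c)^2 + 20*sin(c) - 40)*cos(c)/(5*(sin(c)^3 - 10*sin(c)^2 + 8*sin(c) + 64)^2)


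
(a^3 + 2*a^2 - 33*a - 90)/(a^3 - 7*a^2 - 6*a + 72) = (a + 5)/(a - 4)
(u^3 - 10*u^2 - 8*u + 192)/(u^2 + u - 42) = (u^2 - 4*u - 32)/(u + 7)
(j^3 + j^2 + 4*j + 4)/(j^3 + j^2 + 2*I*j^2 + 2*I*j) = (j - 2*I)/j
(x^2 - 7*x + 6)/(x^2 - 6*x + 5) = (x - 6)/(x - 5)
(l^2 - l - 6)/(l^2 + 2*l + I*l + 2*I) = (l - 3)/(l + I)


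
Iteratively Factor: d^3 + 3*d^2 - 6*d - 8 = (d + 1)*(d^2 + 2*d - 8) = (d + 1)*(d + 4)*(d - 2)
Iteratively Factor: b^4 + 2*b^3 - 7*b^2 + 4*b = (b)*(b^3 + 2*b^2 - 7*b + 4) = b*(b - 1)*(b^2 + 3*b - 4) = b*(b - 1)^2*(b + 4)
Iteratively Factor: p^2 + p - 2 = (p - 1)*(p + 2)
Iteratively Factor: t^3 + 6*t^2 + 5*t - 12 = (t + 4)*(t^2 + 2*t - 3) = (t - 1)*(t + 4)*(t + 3)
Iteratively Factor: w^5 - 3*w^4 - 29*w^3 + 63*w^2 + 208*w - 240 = (w - 5)*(w^4 + 2*w^3 - 19*w^2 - 32*w + 48) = (w - 5)*(w + 3)*(w^3 - w^2 - 16*w + 16) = (w - 5)*(w - 1)*(w + 3)*(w^2 - 16) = (w - 5)*(w - 4)*(w - 1)*(w + 3)*(w + 4)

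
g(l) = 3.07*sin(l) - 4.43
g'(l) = 3.07*cos(l)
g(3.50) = -5.51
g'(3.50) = -2.87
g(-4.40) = -1.51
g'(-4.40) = -0.94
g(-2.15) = -7.00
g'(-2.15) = -1.68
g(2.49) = -2.57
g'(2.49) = -2.44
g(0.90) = -2.03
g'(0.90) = 1.91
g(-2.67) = -5.82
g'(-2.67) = -2.73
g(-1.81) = -7.41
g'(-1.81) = -0.73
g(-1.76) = -7.45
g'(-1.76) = -0.58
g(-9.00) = -5.70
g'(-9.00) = -2.80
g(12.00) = -6.08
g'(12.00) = 2.59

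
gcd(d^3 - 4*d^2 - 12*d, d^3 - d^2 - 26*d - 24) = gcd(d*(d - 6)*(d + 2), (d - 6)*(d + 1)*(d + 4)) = d - 6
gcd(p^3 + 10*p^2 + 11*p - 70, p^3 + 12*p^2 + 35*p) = p^2 + 12*p + 35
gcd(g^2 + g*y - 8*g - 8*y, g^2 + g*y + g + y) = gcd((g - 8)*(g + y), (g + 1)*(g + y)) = g + y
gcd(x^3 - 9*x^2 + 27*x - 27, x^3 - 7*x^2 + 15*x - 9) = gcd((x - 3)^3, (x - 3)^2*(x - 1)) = x^2 - 6*x + 9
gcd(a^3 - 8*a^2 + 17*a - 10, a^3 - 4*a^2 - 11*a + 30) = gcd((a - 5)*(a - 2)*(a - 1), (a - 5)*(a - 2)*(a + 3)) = a^2 - 7*a + 10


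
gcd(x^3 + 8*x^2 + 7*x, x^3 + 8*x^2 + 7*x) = x^3 + 8*x^2 + 7*x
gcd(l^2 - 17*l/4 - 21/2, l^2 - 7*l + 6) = l - 6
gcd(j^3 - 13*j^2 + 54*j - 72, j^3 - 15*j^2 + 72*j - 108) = j^2 - 9*j + 18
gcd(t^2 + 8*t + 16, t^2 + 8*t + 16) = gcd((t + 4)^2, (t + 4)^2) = t^2 + 8*t + 16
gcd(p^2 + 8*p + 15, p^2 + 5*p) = p + 5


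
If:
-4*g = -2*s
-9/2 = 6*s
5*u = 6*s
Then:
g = -3/8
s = -3/4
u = -9/10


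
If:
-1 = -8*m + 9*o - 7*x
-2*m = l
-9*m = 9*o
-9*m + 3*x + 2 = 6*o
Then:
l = -17/36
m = 17/72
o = -17/72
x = -31/72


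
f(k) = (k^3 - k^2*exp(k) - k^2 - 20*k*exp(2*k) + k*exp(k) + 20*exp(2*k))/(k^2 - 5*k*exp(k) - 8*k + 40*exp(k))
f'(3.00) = -55.87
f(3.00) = -33.34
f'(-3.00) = 0.60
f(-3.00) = -1.02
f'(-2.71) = 0.59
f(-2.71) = -0.85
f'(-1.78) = 0.56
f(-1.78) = -0.31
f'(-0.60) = 0.44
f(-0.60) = 0.30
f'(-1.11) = 0.52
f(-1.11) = 0.05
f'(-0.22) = 0.32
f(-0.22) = 0.44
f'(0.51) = -0.39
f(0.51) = 0.47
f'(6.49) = -17687.27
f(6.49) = -9600.53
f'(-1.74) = 0.56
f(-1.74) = -0.29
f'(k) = (-k^2*exp(k) + 3*k^2 - 40*k*exp(2*k) - k*exp(k) - 2*k + 20*exp(2*k) + exp(k))/(k^2 - 5*k*exp(k) - 8*k + 40*exp(k)) + (5*k*exp(k) - 2*k - 35*exp(k) + 8)*(k^3 - k^2*exp(k) - k^2 - 20*k*exp(2*k) + k*exp(k) + 20*exp(2*k))/(k^2 - 5*k*exp(k) - 8*k + 40*exp(k))^2 = (4*k^2*exp(k) + k^2 - 36*k*exp(k) - 16*k + 4*exp(k) + 8)/(k^2 - 16*k + 64)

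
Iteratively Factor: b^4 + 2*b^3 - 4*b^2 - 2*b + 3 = (b - 1)*(b^3 + 3*b^2 - b - 3) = (b - 1)^2*(b^2 + 4*b + 3) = (b - 1)^2*(b + 3)*(b + 1)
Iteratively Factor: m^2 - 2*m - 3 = (m - 3)*(m + 1)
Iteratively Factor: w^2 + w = (w + 1)*(w)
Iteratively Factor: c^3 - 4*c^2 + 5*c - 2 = (c - 1)*(c^2 - 3*c + 2) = (c - 1)^2*(c - 2)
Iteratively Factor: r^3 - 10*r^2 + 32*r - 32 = (r - 2)*(r^2 - 8*r + 16) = (r - 4)*(r - 2)*(r - 4)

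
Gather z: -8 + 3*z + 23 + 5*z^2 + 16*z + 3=5*z^2 + 19*z + 18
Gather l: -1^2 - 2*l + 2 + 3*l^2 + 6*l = 3*l^2 + 4*l + 1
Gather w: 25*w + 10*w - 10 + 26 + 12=35*w + 28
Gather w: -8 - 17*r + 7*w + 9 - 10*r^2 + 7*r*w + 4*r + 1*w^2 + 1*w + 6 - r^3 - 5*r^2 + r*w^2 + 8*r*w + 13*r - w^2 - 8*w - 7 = -r^3 - 15*r^2 + r*w^2 + 15*r*w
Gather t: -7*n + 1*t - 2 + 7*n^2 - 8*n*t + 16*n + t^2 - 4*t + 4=7*n^2 + 9*n + t^2 + t*(-8*n - 3) + 2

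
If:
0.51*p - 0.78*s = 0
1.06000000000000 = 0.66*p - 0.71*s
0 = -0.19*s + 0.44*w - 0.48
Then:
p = 5.41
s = 3.54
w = 2.62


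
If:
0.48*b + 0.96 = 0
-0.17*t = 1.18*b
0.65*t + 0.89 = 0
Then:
No Solution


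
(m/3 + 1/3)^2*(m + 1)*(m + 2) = m^4/9 + 5*m^3/9 + m^2 + 7*m/9 + 2/9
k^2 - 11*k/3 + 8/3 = (k - 8/3)*(k - 1)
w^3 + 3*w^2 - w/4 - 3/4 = (w - 1/2)*(w + 1/2)*(w + 3)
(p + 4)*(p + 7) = p^2 + 11*p + 28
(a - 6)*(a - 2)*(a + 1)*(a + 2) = a^4 - 5*a^3 - 10*a^2 + 20*a + 24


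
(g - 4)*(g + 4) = g^2 - 16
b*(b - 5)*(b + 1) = b^3 - 4*b^2 - 5*b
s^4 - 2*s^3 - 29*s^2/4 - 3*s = s*(s - 4)*(s + 1/2)*(s + 3/2)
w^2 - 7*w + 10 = (w - 5)*(w - 2)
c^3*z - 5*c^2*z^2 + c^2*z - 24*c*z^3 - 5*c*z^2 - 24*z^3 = (c - 8*z)*(c + 3*z)*(c*z + z)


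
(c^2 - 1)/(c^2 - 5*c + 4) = (c + 1)/(c - 4)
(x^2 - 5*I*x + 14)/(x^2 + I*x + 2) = (x - 7*I)/(x - I)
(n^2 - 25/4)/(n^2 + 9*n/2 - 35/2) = (n + 5/2)/(n + 7)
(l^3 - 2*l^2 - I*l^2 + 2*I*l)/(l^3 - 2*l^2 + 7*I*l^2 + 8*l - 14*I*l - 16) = l/(l + 8*I)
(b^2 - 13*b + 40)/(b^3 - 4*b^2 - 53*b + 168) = (b - 5)/(b^2 + 4*b - 21)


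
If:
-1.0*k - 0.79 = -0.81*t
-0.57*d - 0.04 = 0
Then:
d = -0.07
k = 0.81*t - 0.79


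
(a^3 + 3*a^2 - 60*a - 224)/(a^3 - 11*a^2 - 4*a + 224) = (a + 7)/(a - 7)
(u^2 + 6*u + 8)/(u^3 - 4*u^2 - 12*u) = (u + 4)/(u*(u - 6))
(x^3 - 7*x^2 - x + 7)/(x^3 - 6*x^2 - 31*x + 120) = (x^3 - 7*x^2 - x + 7)/(x^3 - 6*x^2 - 31*x + 120)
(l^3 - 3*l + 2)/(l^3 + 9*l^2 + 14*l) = (l^2 - 2*l + 1)/(l*(l + 7))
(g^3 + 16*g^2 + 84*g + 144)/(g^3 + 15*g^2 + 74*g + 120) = (g + 6)/(g + 5)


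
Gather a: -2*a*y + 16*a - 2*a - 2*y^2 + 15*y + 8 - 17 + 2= a*(14 - 2*y) - 2*y^2 + 15*y - 7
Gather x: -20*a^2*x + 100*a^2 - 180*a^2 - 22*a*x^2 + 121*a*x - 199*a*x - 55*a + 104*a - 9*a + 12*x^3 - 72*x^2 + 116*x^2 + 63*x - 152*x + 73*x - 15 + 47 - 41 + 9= -80*a^2 + 40*a + 12*x^3 + x^2*(44 - 22*a) + x*(-20*a^2 - 78*a - 16)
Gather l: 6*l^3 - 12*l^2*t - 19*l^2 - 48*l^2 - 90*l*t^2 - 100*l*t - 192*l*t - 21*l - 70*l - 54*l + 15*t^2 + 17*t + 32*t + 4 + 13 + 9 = 6*l^3 + l^2*(-12*t - 67) + l*(-90*t^2 - 292*t - 145) + 15*t^2 + 49*t + 26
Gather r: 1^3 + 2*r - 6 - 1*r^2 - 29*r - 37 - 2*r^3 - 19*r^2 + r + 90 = -2*r^3 - 20*r^2 - 26*r + 48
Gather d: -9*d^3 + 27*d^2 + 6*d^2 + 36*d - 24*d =-9*d^3 + 33*d^2 + 12*d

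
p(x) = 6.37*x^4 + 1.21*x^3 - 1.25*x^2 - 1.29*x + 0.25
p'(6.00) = 5618.07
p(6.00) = 8464.39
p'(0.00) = -1.29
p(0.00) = 0.25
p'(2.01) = 215.26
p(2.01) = 106.41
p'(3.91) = 1567.54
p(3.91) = 1537.26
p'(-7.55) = -10741.29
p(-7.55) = 20115.94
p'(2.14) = 259.70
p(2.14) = 137.22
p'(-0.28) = -0.86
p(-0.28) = 0.53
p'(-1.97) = -177.08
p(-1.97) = 84.63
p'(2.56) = 443.58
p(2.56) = 282.65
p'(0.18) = -1.47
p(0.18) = -0.01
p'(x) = 25.48*x^3 + 3.63*x^2 - 2.5*x - 1.29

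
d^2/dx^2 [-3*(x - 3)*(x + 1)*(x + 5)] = -18*x - 18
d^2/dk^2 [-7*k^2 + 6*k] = -14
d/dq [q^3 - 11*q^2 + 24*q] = 3*q^2 - 22*q + 24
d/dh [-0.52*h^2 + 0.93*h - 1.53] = 0.93 - 1.04*h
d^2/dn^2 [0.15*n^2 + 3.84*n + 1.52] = 0.300000000000000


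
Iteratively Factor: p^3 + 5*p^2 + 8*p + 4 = (p + 2)*(p^2 + 3*p + 2) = (p + 2)^2*(p + 1)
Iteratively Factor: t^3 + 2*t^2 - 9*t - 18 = (t - 3)*(t^2 + 5*t + 6) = (t - 3)*(t + 2)*(t + 3)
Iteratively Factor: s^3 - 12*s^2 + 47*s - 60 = (s - 4)*(s^2 - 8*s + 15) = (s - 4)*(s - 3)*(s - 5)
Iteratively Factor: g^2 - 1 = (g - 1)*(g + 1)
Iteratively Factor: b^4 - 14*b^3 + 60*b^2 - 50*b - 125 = (b - 5)*(b^3 - 9*b^2 + 15*b + 25) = (b - 5)^2*(b^2 - 4*b - 5) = (b - 5)^3*(b + 1)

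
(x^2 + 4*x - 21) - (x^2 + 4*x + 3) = -24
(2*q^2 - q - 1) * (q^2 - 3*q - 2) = 2*q^4 - 7*q^3 - 2*q^2 + 5*q + 2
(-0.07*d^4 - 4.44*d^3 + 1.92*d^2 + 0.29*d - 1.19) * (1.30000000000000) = -0.091*d^4 - 5.772*d^3 + 2.496*d^2 + 0.377*d - 1.547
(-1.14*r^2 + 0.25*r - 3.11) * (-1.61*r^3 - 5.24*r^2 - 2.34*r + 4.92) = 1.8354*r^5 + 5.5711*r^4 + 6.3647*r^3 + 10.1026*r^2 + 8.5074*r - 15.3012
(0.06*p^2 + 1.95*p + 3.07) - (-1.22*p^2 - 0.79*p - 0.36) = 1.28*p^2 + 2.74*p + 3.43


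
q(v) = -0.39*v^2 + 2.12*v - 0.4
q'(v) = 2.12 - 0.78*v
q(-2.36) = -7.58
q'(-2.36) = 3.96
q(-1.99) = -6.16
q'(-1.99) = 3.67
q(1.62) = 2.01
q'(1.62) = 0.86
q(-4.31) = -16.78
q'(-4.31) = 5.48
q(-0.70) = -2.08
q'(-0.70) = 2.67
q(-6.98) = -34.20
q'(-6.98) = 7.56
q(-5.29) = -22.53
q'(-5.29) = 6.25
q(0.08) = -0.23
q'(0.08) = 2.06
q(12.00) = -31.12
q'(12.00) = -7.24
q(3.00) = 2.45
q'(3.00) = -0.22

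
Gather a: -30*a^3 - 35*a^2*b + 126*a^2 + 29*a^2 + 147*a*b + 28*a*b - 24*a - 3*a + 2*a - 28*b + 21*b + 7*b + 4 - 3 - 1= -30*a^3 + a^2*(155 - 35*b) + a*(175*b - 25)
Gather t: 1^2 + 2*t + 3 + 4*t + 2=6*t + 6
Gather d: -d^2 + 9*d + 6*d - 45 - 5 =-d^2 + 15*d - 50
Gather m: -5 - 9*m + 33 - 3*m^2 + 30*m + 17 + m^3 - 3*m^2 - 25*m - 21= m^3 - 6*m^2 - 4*m + 24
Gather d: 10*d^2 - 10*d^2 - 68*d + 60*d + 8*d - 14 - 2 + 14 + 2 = 0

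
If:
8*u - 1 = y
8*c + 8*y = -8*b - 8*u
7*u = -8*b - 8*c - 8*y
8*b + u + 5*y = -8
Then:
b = -3/8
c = 11/8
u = 0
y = -1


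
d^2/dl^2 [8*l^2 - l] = 16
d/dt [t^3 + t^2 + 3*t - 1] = 3*t^2 + 2*t + 3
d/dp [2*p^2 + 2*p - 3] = 4*p + 2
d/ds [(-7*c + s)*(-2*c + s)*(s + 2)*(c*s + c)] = c*(28*c^2*s + 42*c^2 - 27*c*s^2 - 54*c*s - 18*c + 4*s^3 + 9*s^2 + 4*s)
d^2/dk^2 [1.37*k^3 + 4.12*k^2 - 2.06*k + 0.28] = 8.22*k + 8.24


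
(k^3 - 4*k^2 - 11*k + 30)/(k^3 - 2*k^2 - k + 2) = (k^2 - 2*k - 15)/(k^2 - 1)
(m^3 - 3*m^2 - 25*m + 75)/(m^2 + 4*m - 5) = (m^2 - 8*m + 15)/(m - 1)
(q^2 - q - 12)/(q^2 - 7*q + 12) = (q + 3)/(q - 3)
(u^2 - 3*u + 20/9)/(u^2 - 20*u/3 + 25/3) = (u - 4/3)/(u - 5)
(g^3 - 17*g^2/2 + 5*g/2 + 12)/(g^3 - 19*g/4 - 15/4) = 2*(2*g^2 - 19*g + 24)/(4*g^2 - 4*g - 15)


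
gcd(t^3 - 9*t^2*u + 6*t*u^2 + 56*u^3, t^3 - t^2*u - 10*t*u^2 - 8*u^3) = t^2 - 2*t*u - 8*u^2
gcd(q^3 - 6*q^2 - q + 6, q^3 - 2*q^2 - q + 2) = q^2 - 1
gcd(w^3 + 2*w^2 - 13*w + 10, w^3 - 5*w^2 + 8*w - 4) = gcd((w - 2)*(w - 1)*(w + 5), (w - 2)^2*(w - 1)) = w^2 - 3*w + 2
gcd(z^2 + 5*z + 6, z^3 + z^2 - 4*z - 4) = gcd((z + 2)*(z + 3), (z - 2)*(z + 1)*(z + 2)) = z + 2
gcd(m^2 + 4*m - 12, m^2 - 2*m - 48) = m + 6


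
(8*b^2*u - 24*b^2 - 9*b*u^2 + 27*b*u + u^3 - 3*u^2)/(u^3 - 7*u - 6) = (8*b^2 - 9*b*u + u^2)/(u^2 + 3*u + 2)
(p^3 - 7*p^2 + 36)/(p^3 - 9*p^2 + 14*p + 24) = (p^2 - p - 6)/(p^2 - 3*p - 4)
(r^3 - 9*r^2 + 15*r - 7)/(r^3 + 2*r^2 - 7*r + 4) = (r - 7)/(r + 4)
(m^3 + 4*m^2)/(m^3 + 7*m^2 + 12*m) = m/(m + 3)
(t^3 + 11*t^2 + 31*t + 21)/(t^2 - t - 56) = (t^2 + 4*t + 3)/(t - 8)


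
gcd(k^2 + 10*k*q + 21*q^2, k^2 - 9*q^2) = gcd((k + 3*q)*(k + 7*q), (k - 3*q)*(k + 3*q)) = k + 3*q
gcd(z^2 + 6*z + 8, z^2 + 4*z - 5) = 1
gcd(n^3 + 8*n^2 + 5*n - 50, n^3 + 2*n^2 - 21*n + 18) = 1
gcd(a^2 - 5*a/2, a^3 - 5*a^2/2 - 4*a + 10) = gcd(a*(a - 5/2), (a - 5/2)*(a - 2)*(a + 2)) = a - 5/2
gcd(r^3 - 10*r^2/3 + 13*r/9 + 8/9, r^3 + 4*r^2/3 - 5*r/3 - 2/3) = r^2 - 2*r/3 - 1/3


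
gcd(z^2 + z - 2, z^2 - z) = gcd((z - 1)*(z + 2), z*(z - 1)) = z - 1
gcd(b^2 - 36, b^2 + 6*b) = b + 6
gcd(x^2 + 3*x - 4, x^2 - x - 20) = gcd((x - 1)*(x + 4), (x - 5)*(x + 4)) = x + 4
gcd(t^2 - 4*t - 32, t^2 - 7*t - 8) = t - 8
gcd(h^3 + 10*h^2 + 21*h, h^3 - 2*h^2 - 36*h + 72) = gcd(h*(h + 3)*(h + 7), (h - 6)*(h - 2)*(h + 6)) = 1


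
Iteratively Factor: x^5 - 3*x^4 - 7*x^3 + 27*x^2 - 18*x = (x + 3)*(x^4 - 6*x^3 + 11*x^2 - 6*x) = (x - 1)*(x + 3)*(x^3 - 5*x^2 + 6*x) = (x - 3)*(x - 1)*(x + 3)*(x^2 - 2*x) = x*(x - 3)*(x - 1)*(x + 3)*(x - 2)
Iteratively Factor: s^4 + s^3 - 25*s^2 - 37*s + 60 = (s - 5)*(s^3 + 6*s^2 + 5*s - 12) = (s - 5)*(s - 1)*(s^2 + 7*s + 12) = (s - 5)*(s - 1)*(s + 3)*(s + 4)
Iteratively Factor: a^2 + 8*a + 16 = (a + 4)*(a + 4)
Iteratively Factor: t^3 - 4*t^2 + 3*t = (t)*(t^2 - 4*t + 3) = t*(t - 3)*(t - 1)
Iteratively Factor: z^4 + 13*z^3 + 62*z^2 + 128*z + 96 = (z + 2)*(z^3 + 11*z^2 + 40*z + 48) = (z + 2)*(z + 3)*(z^2 + 8*z + 16) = (z + 2)*(z + 3)*(z + 4)*(z + 4)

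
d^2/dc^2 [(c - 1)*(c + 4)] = 2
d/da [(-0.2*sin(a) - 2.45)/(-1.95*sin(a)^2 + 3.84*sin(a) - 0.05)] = (-0.39*sin(a)^2 - 9.555*sin(a) + 9.418)*cos(a)/(3.8025*sin(a)^4 - 14.976*sin(a)^3 + 14.9406*sin(a)^2 - 0.384*sin(a) + 0.0025)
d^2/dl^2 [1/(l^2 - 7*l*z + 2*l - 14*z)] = 2*(-l^2 + 7*l*z - 2*l + 14*z + (2*l - 7*z + 2)^2)/(l^2 - 7*l*z + 2*l - 14*z)^3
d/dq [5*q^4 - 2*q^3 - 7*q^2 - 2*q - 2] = 20*q^3 - 6*q^2 - 14*q - 2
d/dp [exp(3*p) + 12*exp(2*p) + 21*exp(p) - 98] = 3*(exp(2*p) + 8*exp(p) + 7)*exp(p)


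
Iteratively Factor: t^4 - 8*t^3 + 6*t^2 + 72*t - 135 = (t + 3)*(t^3 - 11*t^2 + 39*t - 45) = (t - 3)*(t + 3)*(t^2 - 8*t + 15) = (t - 5)*(t - 3)*(t + 3)*(t - 3)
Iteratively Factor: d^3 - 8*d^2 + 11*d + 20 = (d + 1)*(d^2 - 9*d + 20) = (d - 4)*(d + 1)*(d - 5)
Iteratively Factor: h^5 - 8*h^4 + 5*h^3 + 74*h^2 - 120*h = (h - 4)*(h^4 - 4*h^3 - 11*h^2 + 30*h) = h*(h - 4)*(h^3 - 4*h^2 - 11*h + 30) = h*(h - 4)*(h + 3)*(h^2 - 7*h + 10) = h*(h - 5)*(h - 4)*(h + 3)*(h - 2)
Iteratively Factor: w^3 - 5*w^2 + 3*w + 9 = (w + 1)*(w^2 - 6*w + 9) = (w - 3)*(w + 1)*(w - 3)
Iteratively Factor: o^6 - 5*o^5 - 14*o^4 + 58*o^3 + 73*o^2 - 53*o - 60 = (o + 3)*(o^5 - 8*o^4 + 10*o^3 + 28*o^2 - 11*o - 20) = (o + 1)*(o + 3)*(o^4 - 9*o^3 + 19*o^2 + 9*o - 20) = (o - 5)*(o + 1)*(o + 3)*(o^3 - 4*o^2 - o + 4) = (o - 5)*(o - 4)*(o + 1)*(o + 3)*(o^2 - 1) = (o - 5)*(o - 4)*(o - 1)*(o + 1)*(o + 3)*(o + 1)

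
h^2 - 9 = (h - 3)*(h + 3)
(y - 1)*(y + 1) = y^2 - 1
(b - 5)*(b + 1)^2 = b^3 - 3*b^2 - 9*b - 5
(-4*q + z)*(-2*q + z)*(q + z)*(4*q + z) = 32*q^4 + 16*q^3*z - 18*q^2*z^2 - q*z^3 + z^4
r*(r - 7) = r^2 - 7*r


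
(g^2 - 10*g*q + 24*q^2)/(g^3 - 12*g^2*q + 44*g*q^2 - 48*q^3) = 1/(g - 2*q)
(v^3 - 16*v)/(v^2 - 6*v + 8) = v*(v + 4)/(v - 2)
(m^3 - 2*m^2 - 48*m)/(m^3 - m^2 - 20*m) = (-m^2 + 2*m + 48)/(-m^2 + m + 20)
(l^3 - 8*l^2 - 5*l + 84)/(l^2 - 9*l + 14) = (l^2 - l - 12)/(l - 2)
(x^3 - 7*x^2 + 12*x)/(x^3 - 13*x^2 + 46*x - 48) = x*(x - 4)/(x^2 - 10*x + 16)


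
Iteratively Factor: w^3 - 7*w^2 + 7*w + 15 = (w - 3)*(w^2 - 4*w - 5) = (w - 3)*(w + 1)*(w - 5)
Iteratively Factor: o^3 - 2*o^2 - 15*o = (o - 5)*(o^2 + 3*o) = o*(o - 5)*(o + 3)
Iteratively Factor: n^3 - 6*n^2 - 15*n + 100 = (n + 4)*(n^2 - 10*n + 25) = (n - 5)*(n + 4)*(n - 5)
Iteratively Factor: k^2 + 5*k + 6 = (k + 2)*(k + 3)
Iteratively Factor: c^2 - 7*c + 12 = (c - 4)*(c - 3)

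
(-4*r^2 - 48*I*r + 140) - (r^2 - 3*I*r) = -5*r^2 - 45*I*r + 140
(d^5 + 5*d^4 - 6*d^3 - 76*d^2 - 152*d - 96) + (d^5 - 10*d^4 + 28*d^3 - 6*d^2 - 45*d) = 2*d^5 - 5*d^4 + 22*d^3 - 82*d^2 - 197*d - 96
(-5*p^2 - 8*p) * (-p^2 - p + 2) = 5*p^4 + 13*p^3 - 2*p^2 - 16*p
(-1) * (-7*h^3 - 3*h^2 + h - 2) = 7*h^3 + 3*h^2 - h + 2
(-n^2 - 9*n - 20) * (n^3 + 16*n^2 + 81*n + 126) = -n^5 - 25*n^4 - 245*n^3 - 1175*n^2 - 2754*n - 2520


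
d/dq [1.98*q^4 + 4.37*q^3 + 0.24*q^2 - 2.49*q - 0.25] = 7.92*q^3 + 13.11*q^2 + 0.48*q - 2.49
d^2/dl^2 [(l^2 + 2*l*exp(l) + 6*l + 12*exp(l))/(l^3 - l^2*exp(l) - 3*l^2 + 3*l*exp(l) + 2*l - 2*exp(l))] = (((l^2 + 2*l*exp(l) + 6*l + 12*exp(l))*(l^2*exp(l) + l*exp(l) - 6*l - 2*exp(l) + 6) - 4*(l*exp(l) + l + 7*exp(l) + 3)*(-l^2*exp(l) + 3*l^2 + l*exp(l) - 6*l + exp(l) + 2))*(l^3 - l^2*exp(l) - 3*l^2 + 3*l*exp(l) + 2*l - 2*exp(l)) + 2*(l*exp(l) + 8*exp(l) + 1)*(l^3 - l^2*exp(l) - 3*l^2 + 3*l*exp(l) + 2*l - 2*exp(l))^2 + 2*(l^2 + 2*l*exp(l) + 6*l + 12*exp(l))*(-l^2*exp(l) + 3*l^2 + l*exp(l) - 6*l + exp(l) + 2)^2)/(l^3 - l^2*exp(l) - 3*l^2 + 3*l*exp(l) + 2*l - 2*exp(l))^3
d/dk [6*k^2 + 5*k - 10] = 12*k + 5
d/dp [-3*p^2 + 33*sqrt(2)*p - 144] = -6*p + 33*sqrt(2)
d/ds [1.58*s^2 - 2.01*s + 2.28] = 3.16*s - 2.01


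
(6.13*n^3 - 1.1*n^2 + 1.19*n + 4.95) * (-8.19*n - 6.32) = -50.2047*n^4 - 29.7326*n^3 - 2.7941*n^2 - 48.0613*n - 31.284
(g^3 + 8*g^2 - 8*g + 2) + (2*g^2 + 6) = g^3 + 10*g^2 - 8*g + 8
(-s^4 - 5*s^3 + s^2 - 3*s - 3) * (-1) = s^4 + 5*s^3 - s^2 + 3*s + 3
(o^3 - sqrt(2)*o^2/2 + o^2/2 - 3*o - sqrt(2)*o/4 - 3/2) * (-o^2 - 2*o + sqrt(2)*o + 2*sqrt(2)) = -o^5 - 5*o^4/2 + 3*sqrt(2)*o^4/2 + o^3 + 15*sqrt(2)*o^3/4 - 3*sqrt(2)*o^2/2 + 5*o^2 - 15*sqrt(2)*o/2 + 2*o - 3*sqrt(2)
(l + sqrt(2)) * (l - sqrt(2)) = l^2 - 2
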